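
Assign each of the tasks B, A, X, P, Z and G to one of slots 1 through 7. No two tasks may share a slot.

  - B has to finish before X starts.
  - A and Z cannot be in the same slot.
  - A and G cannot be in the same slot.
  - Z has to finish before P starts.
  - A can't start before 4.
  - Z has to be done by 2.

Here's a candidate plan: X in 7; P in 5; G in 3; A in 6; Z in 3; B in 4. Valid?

No. Z has to be done by 2 is not satisfied.

Z has to be done by 2 — violated.
No two tasks may share a slot — violated.
A and Z cannot be in the same slot — holds.
A and G cannot be in the same slot — holds.
Z has to finish before P starts — holds.
B has to finish before X starts — holds.
A can't start before 4 — holds.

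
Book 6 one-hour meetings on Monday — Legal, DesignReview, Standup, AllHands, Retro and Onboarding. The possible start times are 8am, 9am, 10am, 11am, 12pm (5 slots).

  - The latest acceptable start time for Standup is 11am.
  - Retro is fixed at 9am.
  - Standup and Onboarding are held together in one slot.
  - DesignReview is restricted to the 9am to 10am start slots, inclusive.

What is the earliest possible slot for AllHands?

AllHands at 8am is achievable: DesignReview=9am, Standup=8am, Retro=9am, AllHands=8am, Onboarding=8am, Legal=8am.

8am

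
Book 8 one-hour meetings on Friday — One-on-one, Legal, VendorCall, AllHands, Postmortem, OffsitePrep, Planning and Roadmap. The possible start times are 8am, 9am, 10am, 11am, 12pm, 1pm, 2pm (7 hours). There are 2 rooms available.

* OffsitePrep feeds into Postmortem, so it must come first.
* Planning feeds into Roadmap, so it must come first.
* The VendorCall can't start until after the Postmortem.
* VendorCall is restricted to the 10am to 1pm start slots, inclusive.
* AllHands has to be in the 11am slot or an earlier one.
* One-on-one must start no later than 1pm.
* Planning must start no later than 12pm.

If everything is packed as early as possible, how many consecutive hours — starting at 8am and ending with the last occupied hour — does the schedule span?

The precedence chain requires at least 3 distinct hours.
With at most 2 per hour and 8 meetings, at least 4 hours are needed.
4 works (last occupied hour: 11am): for example Roadmap in 9am, OffsitePrep in 8am, Legal in 11am, VendorCall in 10am, AllHands in 11am, Postmortem in 9am, One-on-one in 10am, Planning in 8am.

4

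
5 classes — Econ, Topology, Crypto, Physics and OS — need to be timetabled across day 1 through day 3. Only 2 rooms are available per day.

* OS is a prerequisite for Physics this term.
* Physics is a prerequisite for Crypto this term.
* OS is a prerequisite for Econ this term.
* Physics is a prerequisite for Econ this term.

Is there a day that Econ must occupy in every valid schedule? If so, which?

day 3

Precedence pushes Econ to at least day 3.
So Econ is pinned to day 3.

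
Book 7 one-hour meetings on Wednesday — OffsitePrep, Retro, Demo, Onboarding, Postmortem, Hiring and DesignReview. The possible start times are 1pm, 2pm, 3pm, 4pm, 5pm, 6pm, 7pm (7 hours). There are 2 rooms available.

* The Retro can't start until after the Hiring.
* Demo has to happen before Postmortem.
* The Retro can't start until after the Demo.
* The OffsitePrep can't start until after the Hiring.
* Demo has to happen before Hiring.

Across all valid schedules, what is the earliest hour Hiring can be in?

2pm

Precedence pushes Hiring to at least 2pm; downstream work caps Hiring at 6pm.
Hiring at 2pm is achievable: OffsitePrep -> 3pm; Demo -> 1pm; DesignReview -> 4pm; Onboarding -> 1pm; Hiring -> 2pm; Retro -> 3pm; Postmortem -> 2pm.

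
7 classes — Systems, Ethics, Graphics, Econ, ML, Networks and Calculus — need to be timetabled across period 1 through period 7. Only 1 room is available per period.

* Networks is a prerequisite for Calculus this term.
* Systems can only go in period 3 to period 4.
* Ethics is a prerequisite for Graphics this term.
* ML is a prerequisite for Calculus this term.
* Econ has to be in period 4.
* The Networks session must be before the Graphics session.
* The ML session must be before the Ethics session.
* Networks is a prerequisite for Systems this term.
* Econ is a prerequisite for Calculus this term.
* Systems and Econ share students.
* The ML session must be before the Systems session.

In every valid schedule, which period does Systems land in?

period 3

Systems's window is period 3–period 4.
Econ is fixed at period 4, and Systems can't share a period with Econ.
So Systems must be period 3.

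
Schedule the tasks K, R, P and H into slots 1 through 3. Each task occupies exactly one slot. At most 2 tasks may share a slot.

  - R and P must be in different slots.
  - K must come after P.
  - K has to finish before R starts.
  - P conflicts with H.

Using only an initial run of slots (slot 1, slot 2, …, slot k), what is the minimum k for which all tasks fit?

3

The precedence chain requires at least 3 distinct slots.
With at most 2 per slot and 4 tasks, at least 2 slots are needed.
3 works (last occupied slot: 3): for example P -> 1, H -> 2, R -> 3, K -> 2.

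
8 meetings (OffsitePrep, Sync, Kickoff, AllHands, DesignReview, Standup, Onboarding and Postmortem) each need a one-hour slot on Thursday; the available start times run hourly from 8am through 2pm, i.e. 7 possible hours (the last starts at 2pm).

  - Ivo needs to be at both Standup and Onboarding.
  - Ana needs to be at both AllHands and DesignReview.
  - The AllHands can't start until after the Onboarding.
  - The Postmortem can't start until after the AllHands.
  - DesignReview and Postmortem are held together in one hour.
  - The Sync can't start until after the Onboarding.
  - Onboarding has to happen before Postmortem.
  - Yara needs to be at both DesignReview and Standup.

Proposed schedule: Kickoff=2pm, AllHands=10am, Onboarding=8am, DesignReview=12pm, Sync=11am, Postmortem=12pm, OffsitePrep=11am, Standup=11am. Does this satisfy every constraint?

Yes

Yara needs to be at both DesignReview and Standup — holds.
The AllHands can't start until after the Onboarding — holds.
Onboarding has to happen before Postmortem — holds.
Ana needs to be at both AllHands and DesignReview — holds.
Ivo needs to be at both Standup and Onboarding — holds.
DesignReview and Postmortem are held together in one hour — holds.
The Sync can't start until after the Onboarding — holds.
The Postmortem can't start until after the AllHands — holds.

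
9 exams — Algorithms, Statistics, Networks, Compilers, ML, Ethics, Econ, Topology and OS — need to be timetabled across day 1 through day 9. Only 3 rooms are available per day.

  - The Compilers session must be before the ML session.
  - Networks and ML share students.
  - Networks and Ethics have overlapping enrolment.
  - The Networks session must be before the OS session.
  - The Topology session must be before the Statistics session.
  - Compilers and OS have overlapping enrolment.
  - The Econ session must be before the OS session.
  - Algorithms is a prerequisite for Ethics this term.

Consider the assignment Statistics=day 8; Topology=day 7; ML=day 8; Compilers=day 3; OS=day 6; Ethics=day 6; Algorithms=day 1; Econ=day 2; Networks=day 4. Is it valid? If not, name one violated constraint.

Yes, all constraints hold

Compilers and OS have overlapping enrolment — holds.
The Networks session must be before the OS session — holds.
The Topology session must be before the Statistics session — holds.
The Compilers session must be before the ML session — holds.
Algorithms is a prerequisite for Ethics this term — holds.
Networks and ML share students — holds.
The Econ session must be before the OS session — holds.
Networks and Ethics have overlapping enrolment — holds.
Only 3 rooms are available per day — holds.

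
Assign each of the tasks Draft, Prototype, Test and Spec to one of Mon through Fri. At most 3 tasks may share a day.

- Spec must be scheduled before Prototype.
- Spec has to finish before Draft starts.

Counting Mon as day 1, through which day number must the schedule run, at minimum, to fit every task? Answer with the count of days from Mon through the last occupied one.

The precedence chain requires at least 2 distinct days.
With at most 3 per day and 4 tasks, at least 2 days are needed.
2 works (last occupied day: Tue): for example Spec=Mon, Prototype=Tue, Draft=Tue, Test=Mon.

2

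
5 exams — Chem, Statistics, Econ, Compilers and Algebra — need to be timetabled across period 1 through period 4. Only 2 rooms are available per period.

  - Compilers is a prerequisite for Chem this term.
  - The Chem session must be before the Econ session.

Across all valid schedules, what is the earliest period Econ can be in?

period 3

Precedence pushes Econ to at least period 3.
Econ at period 3 is achievable: Algebra -> period 2, Compilers -> period 1, Econ -> period 3, Chem -> period 2, Statistics -> period 1.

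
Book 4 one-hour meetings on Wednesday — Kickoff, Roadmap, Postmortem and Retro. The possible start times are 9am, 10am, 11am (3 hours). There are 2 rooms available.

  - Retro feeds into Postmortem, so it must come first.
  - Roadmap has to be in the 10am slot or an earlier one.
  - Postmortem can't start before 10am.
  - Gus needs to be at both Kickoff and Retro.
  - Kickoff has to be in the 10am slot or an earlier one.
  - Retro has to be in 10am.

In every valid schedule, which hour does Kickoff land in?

Kickoff's window is 9am–10am.
Retro is fixed at 10am, and Kickoff can't share a hour with Retro.
So Kickoff must be 9am.

9am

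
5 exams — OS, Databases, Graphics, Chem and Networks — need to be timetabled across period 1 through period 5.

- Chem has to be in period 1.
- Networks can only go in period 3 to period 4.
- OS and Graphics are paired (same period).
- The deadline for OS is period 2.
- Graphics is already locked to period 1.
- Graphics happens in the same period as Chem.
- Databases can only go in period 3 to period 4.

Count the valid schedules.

Enumerating: Databases=period 3; Chem=period 1; Networks=period 3; Graphics=period 1; OS=period 1 | OS in period 1; Networks in period 4; Databases in period 3; Graphics in period 1; Chem in period 1 | Chem=period 1; Graphics=period 1; Networks=period 3; Databases=period 4; OS=period 1 | Databases in period 4, Networks in period 4, Graphics in period 1, Chem in period 1, OS in period 1.

4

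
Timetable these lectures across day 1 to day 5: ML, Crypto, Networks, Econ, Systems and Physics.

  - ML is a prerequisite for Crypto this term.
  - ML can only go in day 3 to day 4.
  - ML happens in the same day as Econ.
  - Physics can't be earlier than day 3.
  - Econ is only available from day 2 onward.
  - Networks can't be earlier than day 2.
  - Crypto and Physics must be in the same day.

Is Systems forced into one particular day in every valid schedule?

No

Systems can be day 1 (e.g. Networks=day 2, Physics=day 4, Econ=day 3, ML=day 3, Crypto=day 4, Systems=day 1) or day 2 (e.g. ML in day 3; Physics in day 4; Networks in day 2; Crypto in day 4; Econ in day 3; Systems in day 2).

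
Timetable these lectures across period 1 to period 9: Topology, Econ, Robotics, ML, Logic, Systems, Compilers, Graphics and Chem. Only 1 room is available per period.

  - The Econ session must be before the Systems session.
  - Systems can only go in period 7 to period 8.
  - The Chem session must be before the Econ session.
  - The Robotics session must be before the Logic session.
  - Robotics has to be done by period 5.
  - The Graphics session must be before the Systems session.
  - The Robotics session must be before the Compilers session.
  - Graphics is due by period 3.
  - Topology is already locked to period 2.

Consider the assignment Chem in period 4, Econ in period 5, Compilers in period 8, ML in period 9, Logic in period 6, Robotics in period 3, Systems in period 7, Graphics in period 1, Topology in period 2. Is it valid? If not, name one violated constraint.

The Robotics session must be before the Logic session — holds.
Systems can only go in period 7 to period 8 — holds.
Only 1 room is available per period — holds.
The Robotics session must be before the Compilers session — holds.
Graphics is due by period 3 — holds.
The Chem session must be before the Econ session — holds.
The Econ session must be before the Systems session — holds.
Topology is already locked to period 2 — holds.
The Graphics session must be before the Systems session — holds.
Robotics has to be done by period 5 — holds.

Yes, all constraints hold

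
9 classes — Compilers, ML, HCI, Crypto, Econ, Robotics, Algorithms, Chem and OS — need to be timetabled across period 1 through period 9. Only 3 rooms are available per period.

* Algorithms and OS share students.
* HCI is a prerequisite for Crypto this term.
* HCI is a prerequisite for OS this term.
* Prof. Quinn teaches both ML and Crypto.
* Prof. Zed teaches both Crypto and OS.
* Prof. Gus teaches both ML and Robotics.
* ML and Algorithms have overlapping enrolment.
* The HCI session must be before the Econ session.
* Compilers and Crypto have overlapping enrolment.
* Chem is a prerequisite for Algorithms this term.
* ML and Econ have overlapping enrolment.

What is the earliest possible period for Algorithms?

Precedence pushes Algorithms to at least period 2.
Algorithms at period 2 is achievable: Econ in period 2, ML in period 3, Compilers in period 1, Chem in period 1, HCI in period 1, Algorithms in period 2, OS in period 3, Crypto in period 2, Robotics in period 4.

period 2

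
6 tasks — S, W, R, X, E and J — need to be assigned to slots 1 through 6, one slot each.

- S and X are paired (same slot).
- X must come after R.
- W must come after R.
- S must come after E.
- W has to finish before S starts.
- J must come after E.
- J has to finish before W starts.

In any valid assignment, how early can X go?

X must be in the same slot as S, which can't be before 4, so X is at least 4.
X at 4 is achievable: W=3, R=1, S=4, X=4, E=1, J=2.

4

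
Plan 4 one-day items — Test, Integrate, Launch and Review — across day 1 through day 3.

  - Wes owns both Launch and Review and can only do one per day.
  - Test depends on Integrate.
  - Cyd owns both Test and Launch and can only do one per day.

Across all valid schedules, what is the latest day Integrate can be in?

day 2

Downstream work caps Integrate at day 2.
Integrate at day 2 is achievable: Review -> day 2; Integrate -> day 2; Launch -> day 1; Test -> day 3.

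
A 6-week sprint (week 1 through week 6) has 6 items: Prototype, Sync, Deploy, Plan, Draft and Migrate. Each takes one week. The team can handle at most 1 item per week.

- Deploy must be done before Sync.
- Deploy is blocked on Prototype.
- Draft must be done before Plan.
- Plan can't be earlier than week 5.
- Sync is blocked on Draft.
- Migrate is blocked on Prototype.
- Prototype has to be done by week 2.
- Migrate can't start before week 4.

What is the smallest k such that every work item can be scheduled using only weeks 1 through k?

The precedence chain requires at least 3 distinct weeks.
With at most 1 per week and 6 work items, at least 6 weeks are needed.
Plan can't be placed before week 5, so the schedule must run through at least week 5.
6 works (last occupied week: week 6): for example Plan -> week 5; Prototype -> week 1; Deploy -> week 2; Draft -> week 3; Sync -> week 6; Migrate -> week 4.

6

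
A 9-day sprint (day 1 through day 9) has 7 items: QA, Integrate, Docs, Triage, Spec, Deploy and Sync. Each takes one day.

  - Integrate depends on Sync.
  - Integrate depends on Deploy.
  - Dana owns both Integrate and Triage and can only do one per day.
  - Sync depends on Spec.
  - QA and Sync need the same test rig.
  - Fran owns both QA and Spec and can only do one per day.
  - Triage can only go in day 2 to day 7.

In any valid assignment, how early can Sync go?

Precedence pushes Sync to at least day 2; downstream work caps Sync at day 8.
Sync at day 2 is achievable: Spec -> day 1, Integrate -> day 3, QA -> day 3, Sync -> day 2, Docs -> day 1, Triage -> day 2, Deploy -> day 1.

day 2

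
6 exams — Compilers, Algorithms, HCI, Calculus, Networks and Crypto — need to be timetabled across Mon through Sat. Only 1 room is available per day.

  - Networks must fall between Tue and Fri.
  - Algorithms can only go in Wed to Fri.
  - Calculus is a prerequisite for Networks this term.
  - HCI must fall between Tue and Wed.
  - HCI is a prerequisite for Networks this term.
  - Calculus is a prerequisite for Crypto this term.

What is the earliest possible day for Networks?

Networks is available from Tue; precedence pushes Networks to at least Wed; Networks's own window allows nothing later than Fri.
Networks at Wed is achievable: Networks=Wed, Calculus=Mon, HCI=Tue, Compilers=Sat, Crypto=Fri, Algorithms=Thu.

Wed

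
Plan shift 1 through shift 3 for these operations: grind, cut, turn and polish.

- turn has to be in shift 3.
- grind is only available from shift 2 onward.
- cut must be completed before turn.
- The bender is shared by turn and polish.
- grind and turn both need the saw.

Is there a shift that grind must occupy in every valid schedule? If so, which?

grind's window is shift 2–shift 3.
turn is fixed at shift 3, and grind can't share a shift with turn.
So grind must be shift 2.

shift 2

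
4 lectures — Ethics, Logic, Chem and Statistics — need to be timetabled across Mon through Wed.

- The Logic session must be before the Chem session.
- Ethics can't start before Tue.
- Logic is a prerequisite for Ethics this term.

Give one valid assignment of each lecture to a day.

Chem in Tue, Logic in Mon, Ethics in Tue, Statistics in Mon

Checking: Logic(Mon) before Chem(Tue); Logic(Mon) before Ethics(Tue); Ethics=Tue in [Tue,Wed].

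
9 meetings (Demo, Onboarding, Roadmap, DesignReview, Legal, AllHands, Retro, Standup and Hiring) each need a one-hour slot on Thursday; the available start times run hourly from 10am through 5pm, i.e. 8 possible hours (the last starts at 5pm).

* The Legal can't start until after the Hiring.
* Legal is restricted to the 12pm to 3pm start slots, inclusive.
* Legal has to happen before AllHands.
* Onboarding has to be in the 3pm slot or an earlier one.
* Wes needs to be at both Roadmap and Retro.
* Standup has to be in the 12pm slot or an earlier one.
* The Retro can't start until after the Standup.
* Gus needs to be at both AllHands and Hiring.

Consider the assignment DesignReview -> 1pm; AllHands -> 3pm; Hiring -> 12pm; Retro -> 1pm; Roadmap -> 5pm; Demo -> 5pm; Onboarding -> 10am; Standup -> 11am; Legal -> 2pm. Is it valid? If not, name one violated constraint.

Yes

Onboarding has to be in the 3pm slot or an earlier one — holds.
The Retro can't start until after the Standup — holds.
Legal has to happen before AllHands — holds.
Gus needs to be at both AllHands and Hiring — holds.
Legal is restricted to the 12pm to 3pm start slots, inclusive — holds.
The Legal can't start until after the Hiring — holds.
Wes needs to be at both Roadmap and Retro — holds.
Standup has to be in the 12pm slot or an earlier one — holds.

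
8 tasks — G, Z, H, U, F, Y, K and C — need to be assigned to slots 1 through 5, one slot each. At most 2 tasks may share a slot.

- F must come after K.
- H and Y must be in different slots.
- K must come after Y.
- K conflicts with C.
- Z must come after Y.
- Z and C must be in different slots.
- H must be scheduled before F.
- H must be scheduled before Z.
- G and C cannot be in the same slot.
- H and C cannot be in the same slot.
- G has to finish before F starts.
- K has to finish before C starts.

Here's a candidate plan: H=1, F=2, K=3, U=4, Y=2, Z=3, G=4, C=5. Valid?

No — it violates: G has to finish before F starts

H and Y must be in different slots — holds.
At most 2 tasks may share a slot — holds.
K conflicts with C — holds.
H and C cannot be in the same slot — holds.
H must be scheduled before Z — holds.
Z and C must be in different slots — holds.
Z must come after Y — holds.
K must come after Y — holds.
K has to finish before C starts — holds.
F must come after K — violated.
H must be scheduled before F — holds.
G has to finish before F starts — violated.
G and C cannot be in the same slot — holds.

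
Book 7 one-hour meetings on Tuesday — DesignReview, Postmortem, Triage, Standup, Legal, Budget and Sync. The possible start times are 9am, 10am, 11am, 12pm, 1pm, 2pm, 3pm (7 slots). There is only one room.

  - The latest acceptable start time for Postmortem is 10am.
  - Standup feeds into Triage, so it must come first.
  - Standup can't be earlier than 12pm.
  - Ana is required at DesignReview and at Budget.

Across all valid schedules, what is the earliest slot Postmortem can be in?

9am

Postmortem's own window allows nothing later than 10am.
Postmortem at 9am is achievable: Sync in 3pm, Budget in 2pm, Legal in 11am, DesignReview in 10am, Standup in 12pm, Triage in 1pm, Postmortem in 9am.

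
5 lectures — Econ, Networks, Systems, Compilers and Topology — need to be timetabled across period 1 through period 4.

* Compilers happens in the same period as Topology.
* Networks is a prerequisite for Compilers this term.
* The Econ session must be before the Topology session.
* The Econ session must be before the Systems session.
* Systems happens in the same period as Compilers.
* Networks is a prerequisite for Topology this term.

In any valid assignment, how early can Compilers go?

period 2

Precedence pushes Compilers to at least period 2.
Compilers at period 2 is achievable: Compilers=period 2; Econ=period 1; Topology=period 2; Systems=period 2; Networks=period 1.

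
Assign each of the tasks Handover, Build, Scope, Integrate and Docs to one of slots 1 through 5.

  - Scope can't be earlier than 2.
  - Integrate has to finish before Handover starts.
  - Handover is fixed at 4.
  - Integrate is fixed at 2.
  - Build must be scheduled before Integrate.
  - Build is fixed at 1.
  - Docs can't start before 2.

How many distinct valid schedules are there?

16

Splitting on Scope: it can be 2 (4), 3 (4), 4 (4), 5 (4). Listing each branch's schedules as (Handover, Build, Integrate, Docs):
Scope=2: (4,1,2,2) (4,1,2,3) (4,1,2,4) (4,1,2,5) — 4.
Scope=3: (4,1,2,2) (4,1,2,3) (4,1,2,4) (4,1,2,5) — 4.
Scope=4: (4,1,2,2) (4,1,2,3) (4,1,2,4) (4,1,2,5) — 4.
Scope=5: (4,1,2,2) (4,1,2,3) (4,1,2,4) (4,1,2,5) — 4.
Summing: 4 + 4 + 4 + 4 = 16.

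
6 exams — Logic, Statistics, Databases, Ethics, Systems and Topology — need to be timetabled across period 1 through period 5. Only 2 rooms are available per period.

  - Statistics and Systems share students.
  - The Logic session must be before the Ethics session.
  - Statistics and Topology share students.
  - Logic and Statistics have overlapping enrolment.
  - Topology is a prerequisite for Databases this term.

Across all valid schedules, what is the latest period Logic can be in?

Downstream work caps Logic at period 4.
Logic at period 4 is achievable: Ethics=period 5; Statistics=period 2; Logic=period 4; Databases=period 2; Topology=period 1; Systems=period 1.

period 4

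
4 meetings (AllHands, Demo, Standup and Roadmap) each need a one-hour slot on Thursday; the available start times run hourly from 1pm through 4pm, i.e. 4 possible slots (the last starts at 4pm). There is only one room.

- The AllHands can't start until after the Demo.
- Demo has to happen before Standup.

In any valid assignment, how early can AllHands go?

2pm

Precedence pushes AllHands to at least 2pm.
AllHands at 2pm is achievable: Demo -> 1pm, Roadmap -> 4pm, AllHands -> 2pm, Standup -> 3pm.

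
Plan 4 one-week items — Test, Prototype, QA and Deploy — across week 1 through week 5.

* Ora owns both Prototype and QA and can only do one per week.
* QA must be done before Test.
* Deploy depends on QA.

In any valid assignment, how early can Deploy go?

Precedence pushes Deploy to at least week 2.
Deploy at week 2 is achievable: Prototype=week 2, Deploy=week 2, QA=week 1, Test=week 2.

week 2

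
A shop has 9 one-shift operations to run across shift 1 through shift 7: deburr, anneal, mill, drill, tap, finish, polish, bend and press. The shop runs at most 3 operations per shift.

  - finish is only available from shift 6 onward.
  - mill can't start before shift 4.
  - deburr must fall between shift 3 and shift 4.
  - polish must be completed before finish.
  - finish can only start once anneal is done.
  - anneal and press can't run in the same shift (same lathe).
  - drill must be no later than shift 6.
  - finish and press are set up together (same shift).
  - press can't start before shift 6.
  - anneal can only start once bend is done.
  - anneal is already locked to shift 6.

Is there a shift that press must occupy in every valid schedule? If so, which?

press's window is shift 6–shift 7.
anneal is fixed at shift 6, and press can't share a shift with anneal.
So press must be shift 7.

shift 7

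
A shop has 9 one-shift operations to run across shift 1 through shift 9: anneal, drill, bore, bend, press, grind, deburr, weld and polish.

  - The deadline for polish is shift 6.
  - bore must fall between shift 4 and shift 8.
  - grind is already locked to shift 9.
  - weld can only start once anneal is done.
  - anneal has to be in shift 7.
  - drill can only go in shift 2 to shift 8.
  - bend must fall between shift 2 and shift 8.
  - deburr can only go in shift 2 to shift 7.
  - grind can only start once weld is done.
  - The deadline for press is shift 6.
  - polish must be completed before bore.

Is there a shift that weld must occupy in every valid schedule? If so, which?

anneal is fixed at shift 7 and must come before weld, so weld is at least shift 8.
grind is fixed at shift 9 and must come after weld, so weld is at most shift 8.
So weld must be shift 8.

shift 8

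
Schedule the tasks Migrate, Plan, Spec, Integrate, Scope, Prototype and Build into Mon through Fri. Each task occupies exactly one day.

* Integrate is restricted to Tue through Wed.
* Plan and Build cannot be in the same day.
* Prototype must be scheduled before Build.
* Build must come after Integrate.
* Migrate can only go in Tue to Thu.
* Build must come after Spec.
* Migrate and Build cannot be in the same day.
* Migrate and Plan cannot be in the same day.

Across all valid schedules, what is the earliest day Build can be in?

Wed

Precedence pushes Build to at least Wed.
Build at Wed is achievable: Scope=Mon, Migrate=Tue, Plan=Mon, Spec=Mon, Build=Wed, Integrate=Tue, Prototype=Mon.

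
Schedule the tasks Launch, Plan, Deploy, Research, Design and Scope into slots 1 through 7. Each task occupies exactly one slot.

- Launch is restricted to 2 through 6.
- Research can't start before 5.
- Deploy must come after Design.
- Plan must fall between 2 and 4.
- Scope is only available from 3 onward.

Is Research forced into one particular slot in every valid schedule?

No

Research can be 5 (e.g. Research -> 5, Launch -> 2, Scope -> 3, Plan -> 2, Deploy -> 2, Design -> 1) or 6 (e.g. Design in 1; Plan in 2; Launch in 2; Research in 6; Scope in 3; Deploy in 2).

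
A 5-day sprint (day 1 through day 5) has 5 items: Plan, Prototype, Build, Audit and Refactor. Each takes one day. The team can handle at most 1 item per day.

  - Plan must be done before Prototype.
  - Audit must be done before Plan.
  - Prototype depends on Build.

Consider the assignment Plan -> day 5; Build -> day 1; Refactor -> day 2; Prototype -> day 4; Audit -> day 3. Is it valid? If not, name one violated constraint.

No. Plan must be done before Prototype is not satisfied.

Prototype depends on Build — holds.
Plan must be done before Prototype — violated.
Audit must be done before Plan — holds.
The team can handle at most 1 item per day — holds.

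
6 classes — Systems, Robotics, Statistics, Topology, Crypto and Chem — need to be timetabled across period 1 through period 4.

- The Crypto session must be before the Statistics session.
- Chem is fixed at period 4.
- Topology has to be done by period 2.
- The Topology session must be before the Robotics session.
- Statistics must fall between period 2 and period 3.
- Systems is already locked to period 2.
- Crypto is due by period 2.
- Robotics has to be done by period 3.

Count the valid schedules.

9

Splitting on Robotics: it can be period 2 (3), period 3 (6). Listing each branch's schedules as (Systems, Statistics, Topology, Crypto, Chem) by period number:
Robotics=period 2: (2,2,1,1,4) (2,3,1,1,4) (2,3,1,2,4) — 3.
Robotics=period 3: (2,2,1,1,4) (2,2,2,1,4) (2,3,1,1,4) (2,3,1,2,4) (2,3,2,1,4) (2,3,2,2,4) — 6.
Summing: 3 + 6 = 9.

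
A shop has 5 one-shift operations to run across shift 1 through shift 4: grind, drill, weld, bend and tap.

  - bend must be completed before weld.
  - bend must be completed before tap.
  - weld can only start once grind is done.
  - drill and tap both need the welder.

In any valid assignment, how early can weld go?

Precedence pushes weld to at least shift 2.
weld at shift 2 is achievable: weld in shift 2, tap in shift 2, bend in shift 1, drill in shift 1, grind in shift 1.

shift 2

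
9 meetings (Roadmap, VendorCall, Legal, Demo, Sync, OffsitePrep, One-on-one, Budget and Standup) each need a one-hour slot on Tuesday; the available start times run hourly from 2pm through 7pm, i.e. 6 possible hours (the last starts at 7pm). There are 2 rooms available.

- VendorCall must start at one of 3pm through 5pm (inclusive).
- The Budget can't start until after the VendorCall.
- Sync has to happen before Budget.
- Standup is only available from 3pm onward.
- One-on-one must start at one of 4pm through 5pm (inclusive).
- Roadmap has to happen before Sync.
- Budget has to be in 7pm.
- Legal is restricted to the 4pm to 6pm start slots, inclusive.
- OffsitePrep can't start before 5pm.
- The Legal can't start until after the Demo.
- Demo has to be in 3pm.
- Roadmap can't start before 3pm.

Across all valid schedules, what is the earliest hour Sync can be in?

4pm

Precedence pushes Sync to at least 4pm; downstream work caps Sync at 6pm.
Sync at 4pm is achievable: Roadmap=3pm; OffsitePrep=6pm; VendorCall=5pm; Demo=3pm; Sync=4pm; Legal=5pm; Standup=6pm; Budget=7pm; One-on-one=4pm.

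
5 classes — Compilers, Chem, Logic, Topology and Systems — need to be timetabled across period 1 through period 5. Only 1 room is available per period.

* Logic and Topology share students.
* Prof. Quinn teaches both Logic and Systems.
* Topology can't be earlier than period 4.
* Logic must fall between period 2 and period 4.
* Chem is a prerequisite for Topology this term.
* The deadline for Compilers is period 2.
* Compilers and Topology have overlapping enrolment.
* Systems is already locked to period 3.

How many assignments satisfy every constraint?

Enumerating: Systems in period 3; Chem in period 4; Compilers in period 1; Logic in period 2; Topology in period 5 | Topology -> period 5; Compilers -> period 1; Logic -> period 4; Systems -> period 3; Chem -> period 2 | Chem in period 1, Logic in period 4, Systems in period 3, Compilers in period 2, Topology in period 5.

3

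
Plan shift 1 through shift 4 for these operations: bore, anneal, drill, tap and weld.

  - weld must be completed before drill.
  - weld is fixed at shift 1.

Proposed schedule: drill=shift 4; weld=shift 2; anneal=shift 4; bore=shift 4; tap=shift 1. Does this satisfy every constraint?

No — it violates: weld is fixed at shift 1

weld is fixed at shift 1 — violated.
weld must be completed before drill — holds.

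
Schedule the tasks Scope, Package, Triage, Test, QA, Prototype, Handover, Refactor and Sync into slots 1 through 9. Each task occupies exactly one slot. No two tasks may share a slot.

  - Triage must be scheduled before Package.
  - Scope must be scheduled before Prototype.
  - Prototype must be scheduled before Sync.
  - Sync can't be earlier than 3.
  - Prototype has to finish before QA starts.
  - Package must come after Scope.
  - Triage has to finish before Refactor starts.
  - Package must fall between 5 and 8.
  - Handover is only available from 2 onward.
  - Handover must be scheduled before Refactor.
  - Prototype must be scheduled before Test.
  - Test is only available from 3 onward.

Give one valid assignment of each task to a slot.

Refactor in 8; QA in 9; Scope in 1; Prototype in 2; Package in 5; Triage in 4; Sync in 6; Test in 3; Handover in 7

Checking: Prototype(2) before QA(9); Prototype(2) before Sync(6); Triage(4) before Refactor(8); Scope(1) before Package(5); Triage(4) before Package(5); Handover(7) before Refactor(8); Prototype(2) before Test(3); Scope(1) before Prototype(2); Sync=6 in [3,9]; Package=5 in [5,8]; Test=3 in [3,9]; Handover=7 in [2,9]; max 1 per slot (cap 1).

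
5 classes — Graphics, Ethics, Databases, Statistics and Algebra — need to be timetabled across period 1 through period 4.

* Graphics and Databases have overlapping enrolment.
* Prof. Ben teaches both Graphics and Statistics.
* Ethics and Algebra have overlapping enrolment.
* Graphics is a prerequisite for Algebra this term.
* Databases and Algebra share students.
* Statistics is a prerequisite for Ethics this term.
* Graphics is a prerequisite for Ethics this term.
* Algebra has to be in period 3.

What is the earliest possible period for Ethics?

Precedence pushes Ethics to at least period 2.
Ethics at period 4 is achievable: Statistics in period 2; Ethics in period 4; Databases in period 2; Graphics in period 1; Algebra in period 3.
Nothing earlier works — the conflict constraints rule out every period before period 4.

period 4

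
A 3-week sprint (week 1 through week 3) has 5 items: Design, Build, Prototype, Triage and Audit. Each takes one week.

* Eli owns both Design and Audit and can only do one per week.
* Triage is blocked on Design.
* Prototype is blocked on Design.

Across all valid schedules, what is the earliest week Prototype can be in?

week 2

Precedence pushes Prototype to at least week 2.
Prototype at week 2 is achievable: Build -> week 1; Audit -> week 2; Design -> week 1; Triage -> week 2; Prototype -> week 2.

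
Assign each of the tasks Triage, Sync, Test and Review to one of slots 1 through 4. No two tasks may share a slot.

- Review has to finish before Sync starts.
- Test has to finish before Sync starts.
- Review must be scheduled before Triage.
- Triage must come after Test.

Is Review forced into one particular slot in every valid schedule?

Review can be 1 (e.g. Review=1, Sync=4, Triage=3, Test=2) or 2 (e.g. Review=2, Test=1, Triage=3, Sync=4).

No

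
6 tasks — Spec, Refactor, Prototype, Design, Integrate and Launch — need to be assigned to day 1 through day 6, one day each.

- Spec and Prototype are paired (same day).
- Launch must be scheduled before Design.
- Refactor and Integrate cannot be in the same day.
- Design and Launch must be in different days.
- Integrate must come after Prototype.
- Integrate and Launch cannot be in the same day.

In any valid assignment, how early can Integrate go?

day 2

Precedence pushes Integrate to at least day 2.
Integrate at day 2 is achievable: Integrate -> day 2; Launch -> day 1; Prototype -> day 1; Spec -> day 1; Refactor -> day 1; Design -> day 2.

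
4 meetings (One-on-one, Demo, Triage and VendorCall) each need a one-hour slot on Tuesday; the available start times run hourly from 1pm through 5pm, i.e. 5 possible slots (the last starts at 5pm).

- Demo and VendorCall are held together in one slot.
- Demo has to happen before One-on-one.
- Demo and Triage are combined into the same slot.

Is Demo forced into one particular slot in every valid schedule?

No

Demo can be 1pm (e.g. Triage in 1pm, VendorCall in 1pm, Demo in 1pm, One-on-one in 2pm) or 2pm (e.g. VendorCall in 2pm; Triage in 2pm; One-on-one in 3pm; Demo in 2pm).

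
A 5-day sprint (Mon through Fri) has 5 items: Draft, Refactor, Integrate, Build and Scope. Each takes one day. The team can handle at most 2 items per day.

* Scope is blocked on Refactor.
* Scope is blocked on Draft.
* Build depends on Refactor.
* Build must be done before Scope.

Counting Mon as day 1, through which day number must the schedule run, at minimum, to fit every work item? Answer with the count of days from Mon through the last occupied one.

The precedence chain requires at least 3 distinct days.
With at most 2 per day and 5 work items, at least 3 days are needed.
3 works (last occupied day: Wed): for example Refactor=Mon, Draft=Mon, Scope=Wed, Integrate=Tue, Build=Tue.

3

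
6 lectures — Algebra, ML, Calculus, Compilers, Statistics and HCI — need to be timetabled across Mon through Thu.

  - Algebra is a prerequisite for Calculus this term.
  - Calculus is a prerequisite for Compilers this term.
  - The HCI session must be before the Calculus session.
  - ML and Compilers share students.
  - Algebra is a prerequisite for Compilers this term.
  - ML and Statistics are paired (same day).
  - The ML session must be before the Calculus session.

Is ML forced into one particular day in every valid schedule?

No

ML can be Mon (e.g. ML=Mon; Statistics=Mon; Compilers=Wed; Calculus=Tue; HCI=Mon; Algebra=Mon) or Tue (e.g. HCI -> Mon, ML -> Tue, Compilers -> Thu, Calculus -> Wed, Algebra -> Mon, Statistics -> Tue).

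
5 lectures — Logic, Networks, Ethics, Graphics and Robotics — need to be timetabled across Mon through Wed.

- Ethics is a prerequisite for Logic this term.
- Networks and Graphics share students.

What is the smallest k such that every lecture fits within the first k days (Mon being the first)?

The precedence chain requires at least 2 distinct days.
2 works (last occupied day: Tue): for example Graphics=Tue, Networks=Mon, Logic=Tue, Ethics=Mon, Robotics=Mon.

2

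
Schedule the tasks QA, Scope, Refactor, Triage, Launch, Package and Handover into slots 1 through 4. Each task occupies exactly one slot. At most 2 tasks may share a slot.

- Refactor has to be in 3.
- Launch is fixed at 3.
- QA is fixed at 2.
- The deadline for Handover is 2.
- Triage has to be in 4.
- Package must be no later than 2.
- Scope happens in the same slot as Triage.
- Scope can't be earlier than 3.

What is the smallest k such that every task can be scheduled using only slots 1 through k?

With at most 2 per slot and 7 tasks, at least 4 slots are needed.
Triage can't be placed before 4, so the schedule must run through at least slot 4.
4 works (last occupied slot: 4): for example Handover in 1, Package in 1, Launch in 3, Triage in 4, Refactor in 3, QA in 2, Scope in 4.

4 slots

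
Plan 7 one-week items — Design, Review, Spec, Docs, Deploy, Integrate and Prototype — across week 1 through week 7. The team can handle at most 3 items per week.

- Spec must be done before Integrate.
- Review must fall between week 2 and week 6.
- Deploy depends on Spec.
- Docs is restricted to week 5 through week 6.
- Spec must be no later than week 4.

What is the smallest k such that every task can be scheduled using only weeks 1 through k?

The precedence chain requires at least 2 distinct weeks.
With at most 3 per week and 7 tasks, at least 3 weeks are needed.
Docs can't be placed before week 5, so the schedule must run through at least week 5.
5 works (last occupied week: week 5): for example Prototype=week 1, Docs=week 5, Review=week 2, Design=week 1, Deploy=week 2, Integrate=week 2, Spec=week 1.

5 weeks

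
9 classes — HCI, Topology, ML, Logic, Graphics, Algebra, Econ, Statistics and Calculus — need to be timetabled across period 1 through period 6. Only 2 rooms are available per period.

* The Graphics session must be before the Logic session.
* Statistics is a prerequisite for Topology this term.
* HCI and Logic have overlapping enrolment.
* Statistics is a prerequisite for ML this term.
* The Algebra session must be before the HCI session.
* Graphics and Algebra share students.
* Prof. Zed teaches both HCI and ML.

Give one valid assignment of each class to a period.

Logic in period 4; Calculus in period 5; HCI in period 2; Statistics in period 1; ML in period 3; Graphics in period 3; Topology in period 2; Econ in period 4; Algebra in period 1

Checking: Graphics(period 3) before Logic(period 4); Algebra(period 1) before HCI(period 2); Statistics(period 1) before ML(period 3); Statistics(period 1) before Topology(period 2); HCI(period 2) != Logic(period 4); HCI(period 2) != ML(period 3); Graphics(period 3) != Algebra(period 1); max 2 per period (cap 2).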